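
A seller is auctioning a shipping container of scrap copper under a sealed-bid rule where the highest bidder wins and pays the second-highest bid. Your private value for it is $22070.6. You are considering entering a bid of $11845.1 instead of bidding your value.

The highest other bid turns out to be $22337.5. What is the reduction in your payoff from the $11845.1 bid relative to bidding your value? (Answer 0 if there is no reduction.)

$0

Bidding your value $22070.6: you lose (since $22070.6 < $22337.5). Payoff $0.
Bidding $11845.1: you lose. Payoff $0.
Difference = $0 − $0 = $0; both bids lead to the same outcome because the competing bid is above both your value and your alternative bid.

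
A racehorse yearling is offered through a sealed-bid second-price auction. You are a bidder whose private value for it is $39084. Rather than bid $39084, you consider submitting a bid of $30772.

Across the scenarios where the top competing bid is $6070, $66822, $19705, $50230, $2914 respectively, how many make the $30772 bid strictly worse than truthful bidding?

The deviation hurts exactly when the highest competing bid lies strictly between $30772 and $39084 — underbidding then forfeits a profitable win.
$6070: below both → same outcome either way.
$66822: above both → same outcome either way.
$19705: below both → same outcome either way.
$50230: above both → same outcome either way.
$2914: below both → same outcome either way.
Count: 0.

0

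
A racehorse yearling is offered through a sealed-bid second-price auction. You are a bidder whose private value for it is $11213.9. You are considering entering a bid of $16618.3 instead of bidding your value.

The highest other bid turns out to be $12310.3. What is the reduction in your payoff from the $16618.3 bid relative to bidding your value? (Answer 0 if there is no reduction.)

$1096.4

Bidding your value $11213.9: you lose (since $11213.9 < $12310.3). Payoff $0.
Bidding $16618.3: you win and pay $12310.3. Payoff $11213.9 − $12310.3 = −$1096.4.
The competing bid $12310.3 lies between your value and your inflated bid, so overbidding wins an item priced above your value.
Loss from deviating = $0 − (−$1096.4) = $1096.4.
In a second-price auction your bid sets only whether you win, not what you pay, so bidding your true value is weakly dominant.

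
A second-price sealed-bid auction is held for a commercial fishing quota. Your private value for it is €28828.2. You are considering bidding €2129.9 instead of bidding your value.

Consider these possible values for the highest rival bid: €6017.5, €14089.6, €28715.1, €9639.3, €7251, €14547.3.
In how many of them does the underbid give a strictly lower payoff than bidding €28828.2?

The deviation hurts exactly when the highest competing bid lies strictly between €2129.9 and €28828.2 — underbidding then forfeits a profitable win.
€6017.5: inside the interval → strictly worse (loss €22810.7).
€14089.6: inside the interval → strictly worse (loss €14738.6).
€28715.1: inside the interval → strictly worse (loss €113.1).
€9639.3: inside the interval → strictly worse (loss €19188.9).
€7251: inside the interval → strictly worse (loss €21577.2).
€14547.3: inside the interval → strictly worse (loss €14280.9).
Count: 6.

6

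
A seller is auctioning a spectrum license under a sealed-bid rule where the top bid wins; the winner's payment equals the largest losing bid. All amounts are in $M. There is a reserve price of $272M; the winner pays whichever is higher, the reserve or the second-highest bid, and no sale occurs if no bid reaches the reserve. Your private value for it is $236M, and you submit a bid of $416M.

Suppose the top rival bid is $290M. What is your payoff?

−$54M

Your bid $416M is the highest and exceeds the reserve.
Price = max(second-highest bid, reserve) = max($290M, $272M) = $290M.
Payoff = $236M − $290M = −$54M.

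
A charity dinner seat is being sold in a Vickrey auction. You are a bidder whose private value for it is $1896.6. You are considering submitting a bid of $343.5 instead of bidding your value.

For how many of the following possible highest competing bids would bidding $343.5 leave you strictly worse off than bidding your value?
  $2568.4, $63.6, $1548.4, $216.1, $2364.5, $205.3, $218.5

The deviation hurts exactly when the highest competing bid lies strictly between $343.5 and $1896.6 — underbidding then forfeits a profitable win.
$2568.4: above both → same outcome either way.
$63.6: below both → same outcome either way.
$1548.4: inside the interval → strictly worse (loss $348.2).
$216.1: below both → same outcome either way.
$2364.5: above both → same outcome either way.
$205.3: below both → same outcome either way.
$218.5: below both → same outcome either way.
Count: 1.

1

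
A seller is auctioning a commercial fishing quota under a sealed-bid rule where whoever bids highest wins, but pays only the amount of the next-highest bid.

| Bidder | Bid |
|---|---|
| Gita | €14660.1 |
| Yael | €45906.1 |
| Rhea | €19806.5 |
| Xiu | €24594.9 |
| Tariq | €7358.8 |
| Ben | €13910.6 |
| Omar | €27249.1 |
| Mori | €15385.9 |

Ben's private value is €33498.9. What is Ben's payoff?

Highest bid: Yael at €45906.1, so Yael wins.
Second-highest bid: Omar at €27249.1 — that is the price the winner pays.
Ben did not win, so Ben pays nothing and receives nothing: payoff €0.

€0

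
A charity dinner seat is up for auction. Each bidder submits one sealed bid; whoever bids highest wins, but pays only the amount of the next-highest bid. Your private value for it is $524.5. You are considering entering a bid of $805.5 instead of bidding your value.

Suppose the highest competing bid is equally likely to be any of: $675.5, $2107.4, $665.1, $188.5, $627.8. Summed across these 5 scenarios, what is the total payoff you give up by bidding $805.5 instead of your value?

$394.9

The deviation costs you only when the competing bid falls strictly between $524.5 and $805.5; elsewhere both bids give the same outcome.
$675.5: truthful payoff $0, deviation payoff −$151 → loss $151.
$2107.4: outcomes coincide → loss $0.
$665.1: truthful payoff $0, deviation payoff −$140.6 → loss $140.6.
$188.5: outcomes coincide → loss $0.
$627.8: truthful payoff $0, deviation payoff −$103.3 → loss $103.3.
Total loss = $151 + $140.6 + $103.3 = $394.9.
Truthful bidding weakly dominates here: raising your bid can only win items priced above your value, and lowering it can only forfeit items priced below.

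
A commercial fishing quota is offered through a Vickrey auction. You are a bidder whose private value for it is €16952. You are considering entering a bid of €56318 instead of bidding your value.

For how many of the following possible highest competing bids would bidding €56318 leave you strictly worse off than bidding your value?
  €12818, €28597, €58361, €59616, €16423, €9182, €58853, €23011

2

The deviation hurts exactly when the highest competing bid lies strictly between €16952 and €56318 — overbidding then wins at a price above your value.
€12818: below both → same outcome either way.
€28597: inside the interval → strictly worse (loss €11645).
€58361: above both → same outcome either way.
€59616: above both → same outcome either way.
€16423: below both → same outcome either way.
€9182: below both → same outcome either way.
€58853: above both → same outcome either way.
€23011: inside the interval → strictly worse (loss €6059).
Count: 2.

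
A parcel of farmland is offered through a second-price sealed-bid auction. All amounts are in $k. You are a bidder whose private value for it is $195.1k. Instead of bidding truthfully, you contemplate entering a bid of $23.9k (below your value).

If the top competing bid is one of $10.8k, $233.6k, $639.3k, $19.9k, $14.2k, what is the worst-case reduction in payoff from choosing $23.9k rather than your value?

$0k

$10.8k: same outcome either way → loss $0k.
$233.6k: same outcome either way → loss $0k.
$639.3k: same outcome either way → loss $0k.
$19.9k: same outcome either way → loss $0k.
$14.2k: same outcome either way → loss $0k.
Maximum loss: $0k.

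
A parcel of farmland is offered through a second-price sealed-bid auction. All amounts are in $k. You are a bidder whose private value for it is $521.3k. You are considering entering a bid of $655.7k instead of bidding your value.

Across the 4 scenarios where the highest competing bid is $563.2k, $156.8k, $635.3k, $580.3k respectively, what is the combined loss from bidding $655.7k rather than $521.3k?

The deviation costs you only when the competing bid falls strictly between $521.3k and $655.7k; elsewhere both bids give the same outcome.
$563.2k: truthful payoff $0k, deviation payoff −$41.9k → loss $41.9k.
$156.8k: outcomes coincide → loss $0k.
$635.3k: truthful payoff $0k, deviation payoff −$114k → loss $114k.
$580.3k: truthful payoff $0k, deviation payoff −$59k → loss $59k.
Total loss = $41.9k + $114k + $59k = $214.9k.
Because the price is fixed by the runner-up's bid, deviating from your value can only change a good outcome into a bad one — never the reverse.

$214.9k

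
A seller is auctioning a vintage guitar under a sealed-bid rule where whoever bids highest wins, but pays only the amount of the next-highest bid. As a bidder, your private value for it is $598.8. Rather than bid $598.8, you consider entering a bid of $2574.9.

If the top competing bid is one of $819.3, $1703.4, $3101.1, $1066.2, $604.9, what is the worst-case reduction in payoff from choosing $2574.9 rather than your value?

$1104.6

$819.3: truthful gives $0, deviation gives −$220.5 → loss $220.5.
$1703.4: truthful gives $0, deviation gives −$1104.6 → loss $1104.6.
$3101.1: same outcome either way → loss $0.
$1066.2: truthful gives $0, deviation gives −$467.4 → loss $467.4.
$604.9: truthful gives $0, deviation gives −$6.1 → loss $6.1.
Maximum loss: $1104.6.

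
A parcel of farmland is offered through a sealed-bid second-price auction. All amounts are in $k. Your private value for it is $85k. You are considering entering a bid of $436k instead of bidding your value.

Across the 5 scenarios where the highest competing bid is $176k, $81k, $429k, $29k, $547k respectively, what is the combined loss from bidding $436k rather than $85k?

The deviation costs you only when the competing bid falls strictly between $85k and $436k; elsewhere both bids give the same outcome.
$176k: truthful payoff $0k, deviation payoff −$91k → loss $91k.
$81k: outcomes coincide → loss $0k.
$429k: truthful payoff $0k, deviation payoff −$344k → loss $344k.
$29k: outcomes coincide → loss $0k.
$547k: outcomes coincide → loss $0k.
Total loss = $91k + $344k = $435k.
Truthful bidding weakly dominates here: raising your bid can only win items priced above your value, and lowering it can only forfeit items priced below.

$435k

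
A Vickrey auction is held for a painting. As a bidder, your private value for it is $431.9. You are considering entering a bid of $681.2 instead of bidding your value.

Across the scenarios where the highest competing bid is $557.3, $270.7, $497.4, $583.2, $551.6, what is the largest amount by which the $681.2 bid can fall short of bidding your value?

$557.3: truthful gives $0, deviation gives −$125.4 → loss $125.4.
$270.7: same outcome either way → loss $0.
$497.4: truthful gives $0, deviation gives −$65.5 → loss $65.5.
$583.2: truthful gives $0, deviation gives −$151.3 → loss $151.3.
$551.6: truthful gives $0, deviation gives −$119.7 → loss $119.7.
Maximum loss: $151.3.

$151.3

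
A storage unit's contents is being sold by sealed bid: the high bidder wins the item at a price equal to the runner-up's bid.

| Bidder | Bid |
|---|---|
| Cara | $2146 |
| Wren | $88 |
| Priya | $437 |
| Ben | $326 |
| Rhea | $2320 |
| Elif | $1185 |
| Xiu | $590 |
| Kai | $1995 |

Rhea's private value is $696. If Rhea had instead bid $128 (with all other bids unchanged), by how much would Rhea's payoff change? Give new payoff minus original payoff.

$1450

The highest bid among the other bidders is $2146; Rhea's bid doesn't change that.
Original bid $2320: Rhea is highest, pays the top rival bid $2146; payoff $696 − $2146 = −$1450.
Alternative bid $128: Rhea is not highest (top rival bid is $2146); payoff $0.
Change in payoff = $0 − (−$1450) = $1450.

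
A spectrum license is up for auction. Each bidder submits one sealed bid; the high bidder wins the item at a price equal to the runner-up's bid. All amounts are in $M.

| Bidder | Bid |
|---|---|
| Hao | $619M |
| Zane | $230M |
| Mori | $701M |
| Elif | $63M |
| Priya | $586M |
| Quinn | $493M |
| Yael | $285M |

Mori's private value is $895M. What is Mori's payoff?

Highest bid: Mori at $701M, so Mori wins.
Second-highest bid: Hao at $619M — that is the price the winner pays.
Mori's payoff = value − price = $895M − $619M = $276M.

$276M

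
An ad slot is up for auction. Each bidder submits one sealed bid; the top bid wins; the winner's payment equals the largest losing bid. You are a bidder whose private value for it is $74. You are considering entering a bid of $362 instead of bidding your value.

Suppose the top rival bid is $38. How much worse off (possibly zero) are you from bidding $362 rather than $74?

Bidding your value $74: you win (since $74 > $38) and pay $38. Payoff $36.
Bidding $362: you win and pay $38. Payoff $74 − $38 = $36.
Difference = $36 − $36 = $0; both bids lead to the same outcome because the competing bid is below both your value and your alternative bid.

$0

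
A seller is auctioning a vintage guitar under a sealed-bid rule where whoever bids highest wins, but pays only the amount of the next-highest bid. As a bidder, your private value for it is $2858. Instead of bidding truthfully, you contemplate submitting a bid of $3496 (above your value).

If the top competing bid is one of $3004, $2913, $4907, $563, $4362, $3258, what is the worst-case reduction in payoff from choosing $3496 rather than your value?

$3004: truthful gives $0, deviation gives −$146 → loss $146.
$2913: truthful gives $0, deviation gives −$55 → loss $55.
$4907: same outcome either way → loss $0.
$563: same outcome either way → loss $0.
$4362: same outcome either way → loss $0.
$3258: truthful gives $0, deviation gives −$400 → loss $400.
Maximum loss: $400.

$400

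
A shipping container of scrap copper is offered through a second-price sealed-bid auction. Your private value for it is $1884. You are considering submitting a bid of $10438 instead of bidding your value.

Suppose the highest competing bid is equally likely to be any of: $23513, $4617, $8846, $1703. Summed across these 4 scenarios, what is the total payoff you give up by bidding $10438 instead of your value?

The deviation costs you only when the competing bid falls strictly between $1884 and $10438; elsewhere both bids give the same outcome.
$23513: outcomes coincide → loss $0.
$4617: truthful payoff $0, deviation payoff −$2733 → loss $2733.
$8846: truthful payoff $0, deviation payoff −$6962 → loss $6962.
$1703: outcomes coincide → loss $0.
Total loss = $2733 + $6962 = $9695.

$9695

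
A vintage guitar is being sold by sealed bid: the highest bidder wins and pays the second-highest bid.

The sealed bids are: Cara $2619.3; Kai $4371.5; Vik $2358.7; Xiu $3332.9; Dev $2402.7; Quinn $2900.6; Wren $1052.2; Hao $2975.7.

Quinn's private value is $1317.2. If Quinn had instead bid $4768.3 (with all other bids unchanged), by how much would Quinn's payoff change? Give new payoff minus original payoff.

−$3054.3

The highest bid among the other bidders is $4371.5; Quinn's bid doesn't change that.
Original bid $2900.6: Quinn is not highest (top rival bid is $4371.5); payoff $0.
Alternative bid $4768.3: Quinn is highest, pays the top rival bid $4371.5; payoff $1317.2 − $4371.5 = −$3054.3.
Change in payoff = −$3054.3 − ($0) = −$3054.3.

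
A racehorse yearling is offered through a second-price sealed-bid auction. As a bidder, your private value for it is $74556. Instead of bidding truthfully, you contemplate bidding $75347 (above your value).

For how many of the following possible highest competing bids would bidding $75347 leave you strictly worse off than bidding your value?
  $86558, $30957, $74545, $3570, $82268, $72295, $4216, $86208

The deviation hurts exactly when the highest competing bid lies strictly between $74556 and $75347 — overbidding then wins at a price above your value.
$86558: above both → same outcome either way.
$30957: below both → same outcome either way.
$74545: below both → same outcome either way.
$3570: below both → same outcome either way.
$82268: above both → same outcome either way.
$72295: below both → same outcome either way.
$4216: below both → same outcome either way.
$86208: above both → same outcome either way.
Count: 0.

0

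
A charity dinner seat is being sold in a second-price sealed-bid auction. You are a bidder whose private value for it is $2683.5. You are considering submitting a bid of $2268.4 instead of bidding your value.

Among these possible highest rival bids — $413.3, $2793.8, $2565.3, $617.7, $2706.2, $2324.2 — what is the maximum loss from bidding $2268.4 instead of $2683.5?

$359.3

$413.3: same outcome either way → loss $0.
$2793.8: same outcome either way → loss $0.
$2565.3: truthful gives $118.2, deviation gives $0 → loss $118.2.
$617.7: same outcome either way → loss $0.
$2706.2: same outcome either way → loss $0.
$2324.2: truthful gives $359.3, deviation gives $0 → loss $359.3.
Maximum loss: $359.3.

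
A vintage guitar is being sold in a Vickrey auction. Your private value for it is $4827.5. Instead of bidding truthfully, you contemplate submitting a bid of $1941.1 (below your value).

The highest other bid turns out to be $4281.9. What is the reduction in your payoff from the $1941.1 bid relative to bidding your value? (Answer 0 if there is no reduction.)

$545.6

Bidding your value $4827.5: you win (since $4827.5 > $4281.9) and pay $4281.9. Payoff $545.6.
Bidding $1941.1: you lose. Payoff $0.
The competing bid $4281.9 lies between your shaded bid and your value, so underbidding forfeits an item you could have won at a profitable price.
Loss from deviating = $545.6 − ($0) = $545.6.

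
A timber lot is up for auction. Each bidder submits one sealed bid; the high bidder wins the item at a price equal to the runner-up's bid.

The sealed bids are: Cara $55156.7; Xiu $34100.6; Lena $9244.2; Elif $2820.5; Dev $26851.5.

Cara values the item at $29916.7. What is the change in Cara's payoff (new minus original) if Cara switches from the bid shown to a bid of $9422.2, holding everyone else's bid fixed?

$4183.9

The highest bid among the other bidders is $34100.6; Cara's bid doesn't change that.
Original bid $55156.7: Cara is highest, pays the top rival bid $34100.6; payoff $29916.7 − $34100.6 = −$4183.9.
Alternative bid $9422.2: Cara is not highest (top rival bid is $34100.6); payoff $0.
Change in payoff = $0 − (−$4183.9) = $4183.9.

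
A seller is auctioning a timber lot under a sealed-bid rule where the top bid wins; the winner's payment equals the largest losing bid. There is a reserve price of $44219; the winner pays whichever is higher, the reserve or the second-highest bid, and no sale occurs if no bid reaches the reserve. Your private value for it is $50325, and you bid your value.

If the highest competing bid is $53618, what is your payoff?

$0

Your bid $50325 is below the highest competing bid $53618, so you lose. Payoff $0.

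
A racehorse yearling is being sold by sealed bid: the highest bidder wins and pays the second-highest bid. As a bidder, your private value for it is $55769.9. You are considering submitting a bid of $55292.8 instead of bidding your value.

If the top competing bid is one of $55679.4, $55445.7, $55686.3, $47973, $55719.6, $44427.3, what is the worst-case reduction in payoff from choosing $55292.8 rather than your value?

$55679.4: truthful gives $90.5, deviation gives $0 → loss $90.5.
$55445.7: truthful gives $324.2, deviation gives $0 → loss $324.2.
$55686.3: truthful gives $83.6, deviation gives $0 → loss $83.6.
$47973: same outcome either way → loss $0.
$55719.6: truthful gives $50.3, deviation gives $0 → loss $50.3.
$44427.3: same outcome either way → loss $0.
Maximum loss: $324.2.

$324.2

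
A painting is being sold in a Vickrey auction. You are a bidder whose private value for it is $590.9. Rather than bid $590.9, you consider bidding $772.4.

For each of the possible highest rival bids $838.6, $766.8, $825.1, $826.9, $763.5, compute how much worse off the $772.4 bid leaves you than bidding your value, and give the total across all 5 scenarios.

$348.5

The deviation costs you only when the competing bid falls strictly between $590.9 and $772.4; elsewhere both bids give the same outcome.
$838.6: outcomes coincide → loss $0.
$766.8: truthful payoff $0, deviation payoff −$175.9 → loss $175.9.
$825.1: outcomes coincide → loss $0.
$826.9: outcomes coincide → loss $0.
$763.5: truthful payoff $0, deviation payoff −$172.6 → loss $172.6.
Total loss = $175.9 + $172.6 = $348.5.
Because the price is fixed by the runner-up's bid, deviating from your value can only change a good outcome into a bad one — never the reverse.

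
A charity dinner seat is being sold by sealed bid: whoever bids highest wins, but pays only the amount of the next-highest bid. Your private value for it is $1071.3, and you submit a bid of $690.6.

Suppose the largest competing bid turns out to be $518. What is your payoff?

$553.3

Your bid $690.6 exceeds the highest competing bid $518, so you win.
In a second-price auction the winner pays the second-highest bid, $518.
Payoff = value − price = $1071.3 − $518 = $553.3.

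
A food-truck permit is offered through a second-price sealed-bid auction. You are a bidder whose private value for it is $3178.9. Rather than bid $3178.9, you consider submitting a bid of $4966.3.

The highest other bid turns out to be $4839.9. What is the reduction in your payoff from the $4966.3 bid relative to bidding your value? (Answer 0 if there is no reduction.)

Bidding your value $3178.9: you lose (since $3178.9 < $4839.9). Payoff $0.
Bidding $4966.3: you win and pay $4839.9. Payoff $3178.9 − $4839.9 = −$1661.
The competing bid $4839.9 lies between your value and your inflated bid, so overbidding wins an item priced above your value.
Loss from deviating = $0 − (−$1661) = $1661.
Truthful bidding weakly dominates here: raising your bid can only win items priced above your value, and lowering it can only forfeit items priced below.

$1661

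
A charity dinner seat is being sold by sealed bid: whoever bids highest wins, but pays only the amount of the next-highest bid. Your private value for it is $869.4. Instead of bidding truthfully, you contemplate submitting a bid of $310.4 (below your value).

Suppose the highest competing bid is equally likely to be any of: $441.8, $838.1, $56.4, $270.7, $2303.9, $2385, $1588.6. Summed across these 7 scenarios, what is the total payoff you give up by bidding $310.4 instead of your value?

$458.9

The deviation costs you only when the competing bid falls strictly between $310.4 and $869.4; elsewhere both bids give the same outcome.
$441.8: truthful payoff $427.6, deviation payoff $0 → loss $427.6.
$838.1: truthful payoff $31.3, deviation payoff $0 → loss $31.3.
$56.4: outcomes coincide → loss $0.
$270.7: outcomes coincide → loss $0.
$2303.9: outcomes coincide → loss $0.
$2385: outcomes coincide → loss $0.
$1588.6: outcomes coincide → loss $0.
Total loss = $427.6 + $31.3 = $458.9.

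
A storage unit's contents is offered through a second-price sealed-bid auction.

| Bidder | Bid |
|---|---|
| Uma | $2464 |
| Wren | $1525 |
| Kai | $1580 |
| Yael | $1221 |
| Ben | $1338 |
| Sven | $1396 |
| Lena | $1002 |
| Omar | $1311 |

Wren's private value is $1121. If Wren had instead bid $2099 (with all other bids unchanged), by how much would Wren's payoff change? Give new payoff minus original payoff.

$0

The highest bid among the other bidders is $2464; Wren's bid doesn't change that.
Original bid $1525: Wren is not highest (top rival bid is $2464); payoff $0.
Alternative bid $2099: Wren is not highest (top rival bid is $2464); payoff $0.
Change in payoff = $0 − ($0) = $0.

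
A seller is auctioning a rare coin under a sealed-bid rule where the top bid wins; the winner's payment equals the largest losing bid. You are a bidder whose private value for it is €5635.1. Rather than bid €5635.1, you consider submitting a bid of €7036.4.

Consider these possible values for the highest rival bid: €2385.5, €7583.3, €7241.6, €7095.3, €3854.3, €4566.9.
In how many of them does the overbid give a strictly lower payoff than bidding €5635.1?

The deviation hurts exactly when the highest competing bid lies strictly between €5635.1 and €7036.4 — overbidding then wins at a price above your value.
€2385.5: below both → same outcome either way.
€7583.3: above both → same outcome either way.
€7241.6: above both → same outcome either way.
€7095.3: above both → same outcome either way.
€3854.3: below both → same outcome either way.
€4566.9: below both → same outcome either way.
Count: 0.

0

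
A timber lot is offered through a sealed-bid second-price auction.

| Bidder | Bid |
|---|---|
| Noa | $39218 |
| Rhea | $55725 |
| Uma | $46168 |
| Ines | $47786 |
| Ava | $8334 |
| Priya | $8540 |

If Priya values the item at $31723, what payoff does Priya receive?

Highest bid: Rhea at $55725, so Rhea wins.
Second-highest bid: Ines at $47786 — that is the price the winner pays.
Priya did not win, so Priya pays nothing and receives nothing: payoff $0.

$0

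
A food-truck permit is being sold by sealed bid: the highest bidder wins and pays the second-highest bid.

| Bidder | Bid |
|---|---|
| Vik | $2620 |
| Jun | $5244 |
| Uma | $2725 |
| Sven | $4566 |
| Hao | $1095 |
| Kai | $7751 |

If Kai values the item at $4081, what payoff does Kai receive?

−$1163

Highest bid: Kai at $7751, so Kai wins.
Second-highest bid: Jun at $5244 — that is the price the winner pays.
Kai's payoff = value − price = $4081 − $5244 = −$1163.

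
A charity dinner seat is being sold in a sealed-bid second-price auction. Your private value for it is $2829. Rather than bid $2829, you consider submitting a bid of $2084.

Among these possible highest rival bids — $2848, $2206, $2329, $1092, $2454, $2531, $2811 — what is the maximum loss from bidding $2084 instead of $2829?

$2848: same outcome either way → loss $0.
$2206: truthful gives $623, deviation gives $0 → loss $623.
$2329: truthful gives $500, deviation gives $0 → loss $500.
$1092: same outcome either way → loss $0.
$2454: truthful gives $375, deviation gives $0 → loss $375.
$2531: truthful gives $298, deviation gives $0 → loss $298.
$2811: truthful gives $18, deviation gives $0 → loss $18.
Maximum loss: $623.

$623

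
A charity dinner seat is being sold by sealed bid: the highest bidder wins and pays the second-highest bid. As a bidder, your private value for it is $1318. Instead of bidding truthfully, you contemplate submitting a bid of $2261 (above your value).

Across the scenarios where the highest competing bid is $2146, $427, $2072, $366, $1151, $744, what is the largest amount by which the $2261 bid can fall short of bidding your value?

$828

$2146: truthful gives $0, deviation gives −$828 → loss $828.
$427: same outcome either way → loss $0.
$2072: truthful gives $0, deviation gives −$754 → loss $754.
$366: same outcome either way → loss $0.
$1151: same outcome either way → loss $0.
$744: same outcome either way → loss $0.
Maximum loss: $828.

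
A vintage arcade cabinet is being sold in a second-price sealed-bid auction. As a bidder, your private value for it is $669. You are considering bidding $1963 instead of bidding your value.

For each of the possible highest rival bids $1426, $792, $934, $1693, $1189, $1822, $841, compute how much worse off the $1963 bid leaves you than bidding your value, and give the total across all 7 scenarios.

$4014

The deviation costs you only when the competing bid falls strictly between $669 and $1963; elsewhere both bids give the same outcome.
$1426: truthful payoff $0, deviation payoff −$757 → loss $757.
$792: truthful payoff $0, deviation payoff −$123 → loss $123.
$934: truthful payoff $0, deviation payoff −$265 → loss $265.
$1693: truthful payoff $0, deviation payoff −$1024 → loss $1024.
$1189: truthful payoff $0, deviation payoff −$520 → loss $520.
$1822: truthful payoff $0, deviation payoff −$1153 → loss $1153.
$841: truthful payoff $0, deviation payoff −$172 → loss $172.
Total loss = $757 + $123 + $265 + $1024 + $520 + $1153 + $172 = $4014.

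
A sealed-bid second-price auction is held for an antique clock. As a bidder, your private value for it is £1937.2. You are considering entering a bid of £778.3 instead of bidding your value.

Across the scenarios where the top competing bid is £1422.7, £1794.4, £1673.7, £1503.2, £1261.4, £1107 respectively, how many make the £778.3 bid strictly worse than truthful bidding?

6

The deviation hurts exactly when the highest competing bid lies strictly between £778.3 and £1937.2 — underbidding then forfeits a profitable win.
£1422.7: inside the interval → strictly worse (loss £514.5).
£1794.4: inside the interval → strictly worse (loss £142.8).
£1673.7: inside the interval → strictly worse (loss £263.5).
£1503.2: inside the interval → strictly worse (loss £434).
£1261.4: inside the interval → strictly worse (loss £675.8).
£1107: inside the interval → strictly worse (loss £830.2).
Count: 6.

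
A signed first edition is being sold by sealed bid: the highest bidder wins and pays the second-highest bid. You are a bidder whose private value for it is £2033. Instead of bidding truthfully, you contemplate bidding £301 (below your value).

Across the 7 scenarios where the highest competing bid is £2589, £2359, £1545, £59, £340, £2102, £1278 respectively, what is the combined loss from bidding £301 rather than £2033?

The deviation costs you only when the competing bid falls strictly between £301 and £2033; elsewhere both bids give the same outcome.
£2589: outcomes coincide → loss £0.
£2359: outcomes coincide → loss £0.
£1545: truthful payoff £488, deviation payoff £0 → loss £488.
£59: outcomes coincide → loss £0.
£340: truthful payoff £1693, deviation payoff £0 → loss £1693.
£2102: outcomes coincide → loss £0.
£1278: truthful payoff £755, deviation payoff £0 → loss £755.
Total loss = £488 + £1693 + £755 = £2936.

£2936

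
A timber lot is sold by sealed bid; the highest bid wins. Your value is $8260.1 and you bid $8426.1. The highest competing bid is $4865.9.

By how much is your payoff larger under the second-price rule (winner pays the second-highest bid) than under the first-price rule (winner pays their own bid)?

$3560.2

You have the highest bid, so you win under either rule.
Second-price: pay $4865.9 → payoff $3394.2.
First-price: pay your own bid $8426.1 → payoff −$166.
Difference = $3394.2 − (−$166) = $3560.2.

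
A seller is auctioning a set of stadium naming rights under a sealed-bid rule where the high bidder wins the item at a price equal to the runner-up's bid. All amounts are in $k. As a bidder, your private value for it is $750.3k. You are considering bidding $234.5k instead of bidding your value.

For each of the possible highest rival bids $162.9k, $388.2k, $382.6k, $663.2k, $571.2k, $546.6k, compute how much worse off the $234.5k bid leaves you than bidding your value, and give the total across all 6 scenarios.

The deviation costs you only when the competing bid falls strictly between $234.5k and $750.3k; elsewhere both bids give the same outcome.
$162.9k: outcomes coincide → loss $0k.
$388.2k: truthful payoff $362.1k, deviation payoff $0k → loss $362.1k.
$382.6k: truthful payoff $367.7k, deviation payoff $0k → loss $367.7k.
$663.2k: truthful payoff $87.1k, deviation payoff $0k → loss $87.1k.
$571.2k: truthful payoff $179.1k, deviation payoff $0k → loss $179.1k.
$546.6k: truthful payoff $203.7k, deviation payoff $0k → loss $203.7k.
Total loss = $362.1k + $367.7k + $87.1k + $179.1k + $203.7k = $1199.7k.

$1199.7k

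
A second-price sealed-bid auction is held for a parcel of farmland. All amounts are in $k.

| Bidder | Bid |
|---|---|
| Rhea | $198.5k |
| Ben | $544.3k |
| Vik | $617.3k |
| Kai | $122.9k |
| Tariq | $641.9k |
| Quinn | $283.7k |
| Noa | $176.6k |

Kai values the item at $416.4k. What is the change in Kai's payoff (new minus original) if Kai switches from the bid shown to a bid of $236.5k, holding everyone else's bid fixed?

$0k

The highest bid among the other bidders is $641.9k; Kai's bid doesn't change that.
Original bid $122.9k: Kai is not highest (top rival bid is $641.9k); payoff $0k.
Alternative bid $236.5k: Kai is not highest (top rival bid is $641.9k); payoff $0k.
Change in payoff = $0k − ($0k) = $0k.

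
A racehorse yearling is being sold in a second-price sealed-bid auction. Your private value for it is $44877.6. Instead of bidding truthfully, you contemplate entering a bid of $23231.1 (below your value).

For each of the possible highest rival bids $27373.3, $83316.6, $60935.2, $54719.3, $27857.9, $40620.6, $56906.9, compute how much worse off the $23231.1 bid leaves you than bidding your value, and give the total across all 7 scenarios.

$38781

The deviation costs you only when the competing bid falls strictly between $23231.1 and $44877.6; elsewhere both bids give the same outcome.
$27373.3: truthful payoff $17504.3, deviation payoff $0 → loss $17504.3.
$83316.6: outcomes coincide → loss $0.
$60935.2: outcomes coincide → loss $0.
$54719.3: outcomes coincide → loss $0.
$27857.9: truthful payoff $17019.7, deviation payoff $0 → loss $17019.7.
$40620.6: truthful payoff $4257, deviation payoff $0 → loss $4257.
$56906.9: outcomes coincide → loss $0.
Total loss = $17504.3 + $17019.7 + $4257 = $38781.
Because the price is fixed by the runner-up's bid, deviating from your value can only change a good outcome into a bad one — never the reverse.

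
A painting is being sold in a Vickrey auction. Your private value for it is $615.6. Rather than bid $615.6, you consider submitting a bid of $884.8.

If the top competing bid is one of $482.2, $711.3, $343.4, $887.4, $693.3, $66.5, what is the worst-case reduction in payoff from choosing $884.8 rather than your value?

$482.2: same outcome either way → loss $0.
$711.3: truthful gives $0, deviation gives −$95.7 → loss $95.7.
$343.4: same outcome either way → loss $0.
$887.4: same outcome either way → loss $0.
$693.3: truthful gives $0, deviation gives −$77.7 → loss $77.7.
$66.5: same outcome either way → loss $0.
Maximum loss: $95.7.

$95.7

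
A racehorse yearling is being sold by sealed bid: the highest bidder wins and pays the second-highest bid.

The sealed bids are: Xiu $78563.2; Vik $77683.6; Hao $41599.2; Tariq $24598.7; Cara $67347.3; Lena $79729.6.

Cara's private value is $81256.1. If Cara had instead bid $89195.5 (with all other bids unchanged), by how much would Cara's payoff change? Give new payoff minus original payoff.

$1526.5

The highest bid among the other bidders is $79729.6; Cara's bid doesn't change that.
Original bid $67347.3: Cara is not highest (top rival bid is $79729.6); payoff $0.
Alternative bid $89195.5: Cara is highest, pays the top rival bid $79729.6; payoff $81256.1 − $79729.6 = $1526.5.
Change in payoff = $1526.5 − ($0) = $1526.5.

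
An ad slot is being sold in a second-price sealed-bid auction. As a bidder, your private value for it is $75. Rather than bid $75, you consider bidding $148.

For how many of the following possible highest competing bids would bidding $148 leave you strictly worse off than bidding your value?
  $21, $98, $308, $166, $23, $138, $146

3

The deviation hurts exactly when the highest competing bid lies strictly between $75 and $148 — overbidding then wins at a price above your value.
$21: below both → same outcome either way.
$98: inside the interval → strictly worse (loss $23).
$308: above both → same outcome either way.
$166: above both → same outcome either way.
$23: below both → same outcome either way.
$138: inside the interval → strictly worse (loss $63).
$146: inside the interval → strictly worse (loss $71).
Count: 3.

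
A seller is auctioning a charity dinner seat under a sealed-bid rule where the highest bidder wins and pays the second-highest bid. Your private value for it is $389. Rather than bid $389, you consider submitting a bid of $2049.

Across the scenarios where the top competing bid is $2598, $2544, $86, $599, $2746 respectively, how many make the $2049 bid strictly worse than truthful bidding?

1

The deviation hurts exactly when the highest competing bid lies strictly between $389 and $2049 — overbidding then wins at a price above your value.
$2598: above both → same outcome either way.
$2544: above both → same outcome either way.
$86: below both → same outcome either way.
$599: inside the interval → strictly worse (loss $210).
$2746: above both → same outcome either way.
Count: 1.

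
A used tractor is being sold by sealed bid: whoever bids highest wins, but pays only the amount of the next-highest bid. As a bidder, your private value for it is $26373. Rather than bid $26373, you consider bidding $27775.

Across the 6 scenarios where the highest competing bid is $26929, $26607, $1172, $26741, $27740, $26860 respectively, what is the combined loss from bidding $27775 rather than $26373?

The deviation costs you only when the competing bid falls strictly between $26373 and $27775; elsewhere both bids give the same outcome.
$26929: truthful payoff $0, deviation payoff −$556 → loss $556.
$26607: truthful payoff $0, deviation payoff −$234 → loss $234.
$1172: outcomes coincide → loss $0.
$26741: truthful payoff $0, deviation payoff −$368 → loss $368.
$27740: truthful payoff $0, deviation payoff −$1367 → loss $1367.
$26860: truthful payoff $0, deviation payoff −$487 → loss $487.
Total loss = $556 + $234 + $368 + $1367 + $487 = $3012.

$3012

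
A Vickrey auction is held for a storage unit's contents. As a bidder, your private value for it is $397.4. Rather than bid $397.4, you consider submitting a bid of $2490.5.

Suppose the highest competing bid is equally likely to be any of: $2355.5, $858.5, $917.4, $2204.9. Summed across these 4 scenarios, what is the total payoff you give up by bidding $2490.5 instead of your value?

The deviation costs you only when the competing bid falls strictly between $397.4 and $2490.5; elsewhere both bids give the same outcome.
$2355.5: truthful payoff $0, deviation payoff −$1958.1 → loss $1958.1.
$858.5: truthful payoff $0, deviation payoff −$461.1 → loss $461.1.
$917.4: truthful payoff $0, deviation payoff −$520 → loss $520.
$2204.9: truthful payoff $0, deviation payoff −$1807.5 → loss $1807.5.
Total loss = $1958.1 + $461.1 + $520 + $1807.5 = $4746.7.

$4746.7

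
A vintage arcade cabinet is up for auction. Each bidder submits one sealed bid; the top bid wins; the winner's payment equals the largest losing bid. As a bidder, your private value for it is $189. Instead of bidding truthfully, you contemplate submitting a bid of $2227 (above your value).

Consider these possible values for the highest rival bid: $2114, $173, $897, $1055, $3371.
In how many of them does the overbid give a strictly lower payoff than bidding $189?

The deviation hurts exactly when the highest competing bid lies strictly between $189 and $2227 — overbidding then wins at a price above your value.
$2114: inside the interval → strictly worse (loss $1925).
$173: below both → same outcome either way.
$897: inside the interval → strictly worse (loss $708).
$1055: inside the interval → strictly worse (loss $866).
$3371: above both → same outcome either way.
Count: 3.

3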